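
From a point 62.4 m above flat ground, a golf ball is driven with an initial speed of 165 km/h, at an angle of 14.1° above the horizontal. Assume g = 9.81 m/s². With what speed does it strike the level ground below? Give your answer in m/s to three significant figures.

Convert: 165 km/h = 165/3.6 = 45.83 m/s.
vₓ = 45.83 cos 14.1° = 44.45 m/s; v_y0 = 45.83 sin 14.1° = 11.17 m/s.
With up positive and y = 0 at the ground: y(t) = 62.4 + (11.17) t − 4.905 t². Setting y = 0 and taking the positive root: t = [11.17 + √(11.17² + 2·9.81·62.4)] / 9.81 = (11.17 + 36.73) / 9.81 = 4.882 s.
Vertical velocity at impact: v_y = v_y0 − g t = 11.17 − 9.81 × 4.882 = −36.73 m/s.
Speed: |v| = √(vₓ² + v_y²) = √(44.45² + 36.73²) = 57.66 m/s.

57.7 m/s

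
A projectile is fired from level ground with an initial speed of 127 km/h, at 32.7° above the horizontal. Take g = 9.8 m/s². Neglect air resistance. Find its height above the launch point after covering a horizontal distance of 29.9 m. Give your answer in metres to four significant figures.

Convert: 127 km/h = 127/3.6 = 35.28 m/s.
vₓ = 35.28 cos 32.7° = 29.69 m/s; v_y0 = 35.28 sin 32.7° = 19.06 m/s.
Time to reach x = 29.9 m: t = x/vₓ = 29.9/29.69 = 1.007 s.
Height: y = v_y0 t − ½ g t² = 19.06 × 1.007 − 4.900 × 1.007² = 19.20 − 4.971 = 14.22 m.

14.22 m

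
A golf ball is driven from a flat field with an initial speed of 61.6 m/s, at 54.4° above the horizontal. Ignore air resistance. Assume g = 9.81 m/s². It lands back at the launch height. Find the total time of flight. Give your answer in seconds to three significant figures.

vₓ = 61.60 cos 54.4° = 35.86 m/s; v_y0 = 61.60 sin 54.4° = 50.09 m/s.
It returns to y = 0 when t = 2 v_y0 / g = 2(50.09)/9.81 = 10.21 s.

10.2 s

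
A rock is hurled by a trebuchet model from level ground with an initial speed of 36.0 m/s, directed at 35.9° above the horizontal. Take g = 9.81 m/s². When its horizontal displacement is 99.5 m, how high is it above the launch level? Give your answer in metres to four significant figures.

Horizontal component vₓ = 36.00 cos 35.9° = 29.16 m/s; vertical v_y0 = 36.00 sin 35.9° = 21.11 m/s.
Time to reach x = 99.5 m: t = x/vₓ = 99.5/29.16 = 3.412 s.
Height: y = v_y0 t − ½ g t² = 21.11 × 3.412 − 4.905 × 3.412² = 72.03 − 57.10 = 14.92 m.

14.92 m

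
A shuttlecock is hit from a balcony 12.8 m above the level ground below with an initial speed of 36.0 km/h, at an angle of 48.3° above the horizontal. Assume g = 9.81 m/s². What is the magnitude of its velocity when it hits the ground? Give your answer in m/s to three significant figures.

18.7 m/s

Convert: 36.0 km/h = 36.0/3.6 = 10.00 m/s.
Resolve: vₓ = 10.00 cos 48.3° = 6.652 m/s and v_y0 = 10.00 sin 48.3° = 7.466 m/s.
Vertical motion (up positive, ground at y = 0): 4.905 t² − (7.466) t − 12.8 = 0, so t = (7.466 + √(7.466² + 2·9.81·12.8)) / 9.81 = (7.466 + 17.52) / 9.81 = 2.547 s.
Vertical velocity at impact: v_y = v_y0 − g t = 7.466 − 9.81 × 2.547 = −17.52 m/s.
Speed: |v| = √(vₓ² + v_y²) = √(6.652² + 17.52²) = 18.74 m/s.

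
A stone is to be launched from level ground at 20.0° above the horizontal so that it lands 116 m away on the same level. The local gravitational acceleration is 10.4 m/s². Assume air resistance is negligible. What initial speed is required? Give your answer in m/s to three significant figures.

43.3 m/s

Level-ground range: R = v₀² sin(2θ)/g, so v₀ = √(gR / sin 2θ).
v₀ = √(10.4 × 116 / sin 40.00°) = √(1206 / 0.6428) = √1876.8 = 43.32 m/s.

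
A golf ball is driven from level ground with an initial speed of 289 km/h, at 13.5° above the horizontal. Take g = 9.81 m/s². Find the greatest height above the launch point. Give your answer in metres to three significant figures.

17.9 m

Convert: 289 km/h = 289/3.6 = 80.28 m/s.
Components: vₓ = 80.28 cos 13.5° = 78.06 m/s, v_y0 = 80.28 sin 13.5° = 18.74 m/s.
At the apex v_y = 0, so H = v_y0²/(2g) = 18.74²/19.62 = 17.90 m.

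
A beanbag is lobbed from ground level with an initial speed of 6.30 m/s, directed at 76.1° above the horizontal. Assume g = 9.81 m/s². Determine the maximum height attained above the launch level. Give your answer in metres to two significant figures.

1.9 m

vₓ = 6.300 cos 76.1° = 1.513 m/s; v_y0 = 6.300 sin 76.1° = 6.116 m/s.
Peak height H = v_y0² / (2g) = 37.400 / 19.62 = 1.906 m.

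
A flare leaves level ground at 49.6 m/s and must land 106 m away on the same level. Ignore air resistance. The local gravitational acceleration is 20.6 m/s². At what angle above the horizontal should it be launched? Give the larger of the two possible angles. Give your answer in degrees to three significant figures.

58.7°

From R = (v₀²/g) sin 2θ: sin 2θ = 20.6 × 106 / 2460.2 = 0.8876.
2θ = 62.57° or 180° − 62.57° = 117.4°, so θ = 31.29° or 58.71°.
The larger angle is 58.71°.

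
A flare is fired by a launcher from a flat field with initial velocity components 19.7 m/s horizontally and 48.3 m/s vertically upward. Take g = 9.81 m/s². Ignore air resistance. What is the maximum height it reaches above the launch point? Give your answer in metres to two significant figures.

At the apex v_y = 0, so H = v_y0²/(2g) = 48.30²/19.62 = 118.9 m.

120 m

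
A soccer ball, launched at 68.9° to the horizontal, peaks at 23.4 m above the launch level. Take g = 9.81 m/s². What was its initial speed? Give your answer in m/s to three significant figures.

At the peak v_y = 0, so v_y0 = √(2gH) = √(2 × 9.81 × 23.4) = 21.43 m/s.
v_y0 = v₀ sin θ ⇒ v₀ = 21.43 / sin 68.9° = 22.97 m/s.

23.0 m/s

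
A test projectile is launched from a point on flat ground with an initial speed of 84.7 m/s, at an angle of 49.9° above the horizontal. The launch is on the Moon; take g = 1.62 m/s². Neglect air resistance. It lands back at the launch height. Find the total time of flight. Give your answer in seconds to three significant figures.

Resolve: vₓ = 84.70 cos 49.9° = 54.56 m/s and v_y0 = 84.70 sin 49.9° = 64.79 m/s.
Landing at launch height ⇒ T = 2 v_y0 / g = 2 × 64.79 / 1.62 = 79.99 s.

80.0 s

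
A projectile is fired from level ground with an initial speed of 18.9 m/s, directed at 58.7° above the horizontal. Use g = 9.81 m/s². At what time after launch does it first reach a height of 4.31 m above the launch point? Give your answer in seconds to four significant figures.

0.2930 s

vₓ = 18.90 cos 58.7° = 9.819 m/s; v_y0 = 18.90 sin 58.7° = 16.15 m/s.
Require v_y0 t − ½ g t² = 4.31, i.e. 4.905 t² − 16.15 t + 4.31 = 0.
Quadratic formula: t = (16.15 ± √176.24) / 9.81 = (16.15 ± 13.28) / 9.81 → t = 0.2930 s or 2.999 s.
The first (ascending) time is 0.2930 s.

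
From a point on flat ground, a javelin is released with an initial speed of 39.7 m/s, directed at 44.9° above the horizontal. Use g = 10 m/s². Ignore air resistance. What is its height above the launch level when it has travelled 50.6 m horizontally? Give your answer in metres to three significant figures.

Horizontal component vₓ = 39.70 cos 44.9° = 28.12 m/s; vertical v_y0 = 39.70 sin 44.9° = 28.02 m/s.
x = vₓ t ⇒ t = 50.6/28.12 = 1.799 s.
Height: y = v_y0 t − ½ g t² = 28.02 × 1.799 − 5.000 × 1.799² = 50.42 − 16.19 = 34.24 m.

34.2 m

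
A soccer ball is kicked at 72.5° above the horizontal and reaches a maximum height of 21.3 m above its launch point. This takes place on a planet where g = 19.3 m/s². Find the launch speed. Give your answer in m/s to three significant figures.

30.1 m/s

At the peak v_y = 0, so v_y0 = √(2gH) = √(2 × 19.3 × 21.3) = 28.67 m/s.
v_y0 = v₀ sin θ ⇒ v₀ = 28.67 / sin 72.5° = 30.07 m/s.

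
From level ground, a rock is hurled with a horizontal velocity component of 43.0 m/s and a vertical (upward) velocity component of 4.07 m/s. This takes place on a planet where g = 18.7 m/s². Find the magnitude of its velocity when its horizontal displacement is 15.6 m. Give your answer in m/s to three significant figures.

Time to reach x = 15.6 m: t = x/vₓ = 15.6/43.00 = 0.3628 s.
Vertical velocity there: v_y = v_y0 − g t = 4.070 − 18.7 × 0.3628 = −2.714 m/s.
Speed: √(vₓ² + v_y²) = √(43.00² + 2.714²) = 43.09 m/s.

43.1 m/s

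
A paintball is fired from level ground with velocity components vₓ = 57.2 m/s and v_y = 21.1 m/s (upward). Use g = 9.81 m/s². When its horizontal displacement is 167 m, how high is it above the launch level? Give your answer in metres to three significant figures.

19.8 m

x = vₓ t ⇒ t = 167/57.20 = 2.920 s.
Height: y = v_y0 t − ½ g t² = 21.10 × 2.920 − 4.905 × 2.920² = 61.60 − 41.81 = 19.79 m.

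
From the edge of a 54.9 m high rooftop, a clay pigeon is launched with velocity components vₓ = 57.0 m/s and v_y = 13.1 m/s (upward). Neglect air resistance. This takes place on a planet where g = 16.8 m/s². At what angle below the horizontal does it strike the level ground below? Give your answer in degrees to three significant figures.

38.2°

With up positive and y = 0 at the ground: y(t) = 54.9 + (13.10) t − 8.400 t². Setting y = 0 and taking the positive root: t = [13.10 + √(13.10² + 2·16.8·54.9)] / 16.8 = (13.10 + 44.90) / 16.8 = 3.453 s.
At impact: v_y = v_y0 − g t = −44.90 m/s; vₓ = 57.00 m/s.
Angle below horizontal: arctan(|v_y|/vₓ) = arctan(44.90/57.00) = 38.23°.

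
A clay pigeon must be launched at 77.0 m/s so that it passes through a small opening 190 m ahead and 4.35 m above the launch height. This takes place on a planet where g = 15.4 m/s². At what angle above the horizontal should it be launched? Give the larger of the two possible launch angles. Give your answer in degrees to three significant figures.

75.1°

Trajectory: y = x tanθ − g x² (1 + tan²θ)/(2v₀²). With x = 190, y = 4.35, v₀ = 77.0, g = 15.4:
46.88 tan²θ − 190 tanθ + (51.23) = 0.
tanθ = [190 ± √(190² − 4 × 46.88 × (51.23))] / (2 × 46.88) = (190 ± 162.8) / 93.77, giving tanθ = 0.2905 or 3.762.
θ = 16.20° or 75.11°; the larger is 75.11°.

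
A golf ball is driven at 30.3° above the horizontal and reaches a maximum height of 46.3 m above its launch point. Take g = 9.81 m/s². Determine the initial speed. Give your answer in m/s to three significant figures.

59.7 m/s

At the peak v_y = 0, so v_y0 = √(2gH) = √(2 × 9.81 × 46.3) = 30.14 m/s.
v_y0 = v₀ sin θ ⇒ v₀ = 30.14 / sin 30.3° = 59.74 m/s.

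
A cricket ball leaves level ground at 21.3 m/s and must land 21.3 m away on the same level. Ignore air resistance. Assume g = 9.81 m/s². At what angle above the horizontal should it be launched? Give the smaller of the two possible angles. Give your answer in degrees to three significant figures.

13.7°

R = v₀² sin 2θ / g gives sin 2θ = gR/v₀² = 9.81·21.3/21.3² = 0.4606.
2θ = 27.42° or 180° − 27.42° = 152.6°, so θ = 13.71° or 76.29°.
The smaller angle is 13.71°.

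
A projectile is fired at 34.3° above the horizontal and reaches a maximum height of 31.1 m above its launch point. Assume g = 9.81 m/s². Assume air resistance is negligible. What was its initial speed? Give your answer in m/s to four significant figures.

At the peak v_y = 0, so v_y0 = √(2gH) = √(2 × 9.81 × 31.1) = 24.70 m/s.
v_y0 = v₀ sin θ ⇒ v₀ = 24.70 / sin 34.3° = 43.83 m/s.

43.83 m/s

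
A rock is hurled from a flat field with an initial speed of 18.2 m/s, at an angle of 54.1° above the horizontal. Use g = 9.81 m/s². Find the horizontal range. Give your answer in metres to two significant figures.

Resolve: vₓ = 18.20 cos 54.1° = 10.67 m/s and v_y0 = 18.20 sin 54.1° = 14.74 m/s.
Flight time T = 2 v_y0 / g = 3.006 s.
Range: R = vₓ T = 10.67 × 3.006 = 32.08 m.

32 m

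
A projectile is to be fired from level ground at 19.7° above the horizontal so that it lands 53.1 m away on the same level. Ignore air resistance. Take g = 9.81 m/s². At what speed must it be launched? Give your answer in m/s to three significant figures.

From R = (v₀² / g) sin 2θ: v₀ = √(gR / sin 2θ).
v₀ = √(9.81 × 53.1 / sin 39.40°) = √(520.9 / 0.6347) = √820.68 = 28.65 m/s.

28.6 m/s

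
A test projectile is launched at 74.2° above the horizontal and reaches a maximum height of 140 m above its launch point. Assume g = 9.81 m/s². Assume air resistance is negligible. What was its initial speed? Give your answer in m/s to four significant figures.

At the peak v_y = 0, so v_y0 = √(2gH) = √(2 × 9.81 × 140) = 52.41 m/s.
v_y0 = v₀ sin θ ⇒ v₀ = 52.41 / sin 74.2° = 54.47 m/s.

54.47 m/s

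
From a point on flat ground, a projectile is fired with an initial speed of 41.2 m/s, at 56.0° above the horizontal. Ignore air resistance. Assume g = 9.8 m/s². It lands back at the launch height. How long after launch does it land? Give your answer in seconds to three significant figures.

Components: vₓ = 41.20 cos 56.0° = 23.04 m/s, v_y0 = 41.20 sin 56.0° = 34.16 m/s.
Time of flight on level ground: T = 2 v_y0 / g = 2 × 34.16 / 9.80 = 6.971 s.

6.97 s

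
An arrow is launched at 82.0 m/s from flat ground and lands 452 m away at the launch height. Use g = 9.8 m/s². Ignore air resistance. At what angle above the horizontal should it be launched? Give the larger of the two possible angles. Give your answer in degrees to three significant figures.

69.4°

Level-ground range R = v₀² sin(2θ)/g ⇒ sin(2θ) = gR/v₀² = 9.80 × 452 / 82.0² = 0.6588.
2θ = 41.21° or 180° − 41.21° = 138.8°, so θ = 20.60° or 69.40°.
The larger angle is 69.40°.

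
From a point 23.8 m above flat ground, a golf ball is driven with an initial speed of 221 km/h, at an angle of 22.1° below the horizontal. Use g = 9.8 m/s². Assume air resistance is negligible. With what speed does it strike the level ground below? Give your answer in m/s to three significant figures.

Convert: 221 km/h = 221/3.6 = 61.39 m/s.
Resolve: vₓ = 61.39 cos 22.1° = 56.88 m/s and v_y0 = −23.10 m/s (downward).
Vertical motion (up positive, ground at y = 0): 4.900 t² − (−23.10) t − 23.8 = 0, so t = (−23.10 + √(23.10² + 2·9.80·23.8)) / 9.80 = (−23.10 + 31.62) / 9.80 = 0.8699 s.
Vertical velocity at impact: v_y = v_y0 − g t = −23.10 − 9.80 × 0.8699 = −31.62 m/s.
Speed: |v| = √(vₓ² + v_y²) = √(56.88² + 31.62²) = 65.08 m/s.

65.1 m/s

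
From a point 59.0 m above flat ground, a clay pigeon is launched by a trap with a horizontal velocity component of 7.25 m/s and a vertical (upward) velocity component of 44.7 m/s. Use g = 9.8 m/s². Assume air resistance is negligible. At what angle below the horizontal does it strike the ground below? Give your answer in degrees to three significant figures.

82.6°

The projectile lands when y = 59.0 + (44.70) t − ½·9.80·t² = 0. Positive root: t = (44.70 + √(44.70² + 2·9.80·59.0)) / 9.80 = (44.70 + 56.16) / 9.80 = 10.29 s.
At impact: v_y = v_y0 − g t = −56.16 m/s; vₓ = 7.250 m/s.
Angle below horizontal: arctan(|v_y|/vₓ) = arctan(56.16/7.250) = 82.64°.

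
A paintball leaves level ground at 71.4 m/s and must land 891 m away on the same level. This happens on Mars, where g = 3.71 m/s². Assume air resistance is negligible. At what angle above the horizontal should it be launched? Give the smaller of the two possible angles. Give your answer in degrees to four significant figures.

20.21°

From R = (v₀²/g) sin 2θ: sin 2θ = 3.71 × 891 / 5098.0 = 0.6484.
2θ = 40.42° or 180° − 40.42° = 139.6°, so θ = 20.21° or 69.79°.
The smaller angle is 20.21°.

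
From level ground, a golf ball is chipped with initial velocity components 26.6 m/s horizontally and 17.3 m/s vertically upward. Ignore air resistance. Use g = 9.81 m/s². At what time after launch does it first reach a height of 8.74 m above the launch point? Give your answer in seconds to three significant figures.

0.611 s

Set y = v_y0 t − ½ g t² = 8.74: 4.905 t² − 17.30 t + 8.74 = 0.
t = [17.30 ± √(17.30² − 2·9.81·8.74)] / 9.81 = (17.30 ± 11.31) / 9.81, so t = 0.6111 s or t = 2.916 s.
The first (ascending) time is 0.6111 s.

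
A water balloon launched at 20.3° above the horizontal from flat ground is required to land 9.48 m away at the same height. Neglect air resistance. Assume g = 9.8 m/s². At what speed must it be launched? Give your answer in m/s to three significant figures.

From R = (v₀² / g) sin 2θ: v₀ = √(gR / sin 2θ).
v₀ = √(9.80 × 9.48 / sin 40.60°) = √(92.90 / 0.6508) = √142.76 = 11.95 m/s.

11.9 m/s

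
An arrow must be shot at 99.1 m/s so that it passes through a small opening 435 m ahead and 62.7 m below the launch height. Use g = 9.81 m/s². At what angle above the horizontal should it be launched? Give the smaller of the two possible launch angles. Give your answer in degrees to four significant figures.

Trajectory: y = x tanθ − g x² (1 + tan²θ)/(2v₀²). With x = 435, y = −62.7, v₀ = 99.1, g = 9.81:
94.51 tan²θ − 435 tanθ + (31.81) = 0.
tanθ = [435 ± √(435² − 4 × 94.51 × (31.81))] / (2 × 94.51) = (435 ± 421.0) / 189.0, giving tanθ = 0.07432 or 4.528.
θ = 4.251° or 77.55°; the smaller is 4.251°.

4.251°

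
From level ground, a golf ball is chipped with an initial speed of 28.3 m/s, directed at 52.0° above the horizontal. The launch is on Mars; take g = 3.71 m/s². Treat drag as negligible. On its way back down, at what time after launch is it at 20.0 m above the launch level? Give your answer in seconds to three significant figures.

11.0 s

Horizontal component vₓ = 28.30 cos 52.0° = 17.42 m/s; vertical v_y0 = 28.30 sin 52.0° = 22.30 m/s.
Set y = v_y0 t − ½ g t² = 20.0: 1.855 t² − 22.30 t + 20.0 = 0.
t = [22.30 ± √(22.30² − 2·3.71·20.0)] / 3.71 = (22.30 ± 18.68) / 3.71, so t = 0.9761 s or t = 11.05 s.
The descending-branch root is 11.05 s.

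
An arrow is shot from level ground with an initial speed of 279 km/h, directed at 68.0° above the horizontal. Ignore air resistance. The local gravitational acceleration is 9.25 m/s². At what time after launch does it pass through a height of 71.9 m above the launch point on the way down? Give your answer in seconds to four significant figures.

Convert: 279 km/h = 279/3.6 = 77.50 m/s.
vₓ = 77.50 cos 68.0° = 29.03 m/s; v_y0 = 77.50 sin 68.0° = 71.86 m/s.
Height y(t) = 71.86 t − 4.625 t² = 71.9 gives 4.625 t² − 71.86 t + 71.9 = 0.
Quadratic formula: t = (71.86 ± √3833.2) / 9.25 = (71.86 ± 61.91) / 9.25 → t = 1.075 s or 14.46 s.
The descending-branch root is 14.46 s.

14.46 s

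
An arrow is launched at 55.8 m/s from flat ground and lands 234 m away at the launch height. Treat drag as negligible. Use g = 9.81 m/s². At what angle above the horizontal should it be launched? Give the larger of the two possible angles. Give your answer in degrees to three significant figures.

66.3°

R = v₀² sin 2θ / g gives sin 2θ = gR/v₀² = 9.81·234/55.8² = 0.7373.
2θ = 47.50° or 180° − 47.50° = 132.5°, so θ = 23.75° or 66.25°.
The larger angle is 66.25°.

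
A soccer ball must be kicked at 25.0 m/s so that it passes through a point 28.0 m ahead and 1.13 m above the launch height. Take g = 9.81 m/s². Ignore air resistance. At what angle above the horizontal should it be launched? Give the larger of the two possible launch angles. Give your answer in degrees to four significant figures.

76.83°

Trajectory: y = x tanθ − g x² (1 + tan²θ)/(2v₀²). With x = 28.0, y = 1.13, v₀ = 25.0, g = 9.81:
6.153 tan²θ − 28.0 tanθ + (7.283) = 0.
tanθ = [28.0 ± √(28.0² − 4 × 6.153 × (7.283))] / (2 × 6.153) = (28.0 ± 24.59) / 12.31, giving tanθ = 0.2770 or 4.274.
θ = 15.48° or 76.83°; the larger is 76.83°.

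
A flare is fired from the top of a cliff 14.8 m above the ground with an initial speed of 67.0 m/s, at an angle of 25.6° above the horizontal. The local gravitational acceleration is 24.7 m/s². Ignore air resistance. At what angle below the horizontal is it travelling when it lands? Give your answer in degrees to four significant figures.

vₓ = 67.00 cos 25.6° = 60.42 m/s; v_y0 = 67.00 sin 25.6° = 28.95 m/s.
The projectile lands when y = 14.8 + (28.95) t − ½·24.7·t² = 0. Positive root: t = (28.95 + √(28.95² + 2·24.7·14.8)) / 24.7 = (28.95 + 39.61) / 24.7 = 2.776 s.
At impact: v_y = v_y0 − g t = −39.61 m/s; vₓ = 60.42 m/s.
Angle below horizontal: arctan(|v_y|/vₓ) = arctan(39.61/60.42) = 33.25°.

33.25°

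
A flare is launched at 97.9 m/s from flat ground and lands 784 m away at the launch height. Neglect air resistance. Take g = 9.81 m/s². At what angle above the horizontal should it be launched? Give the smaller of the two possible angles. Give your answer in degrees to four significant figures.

Level-ground range R = v₀² sin(2θ)/g ⇒ sin(2θ) = gR/v₀² = 9.81 × 784 / 97.9² = 0.8025.
2θ = 53.37° or 180° − 53.37° = 126.6°, so θ = 26.68° or 63.32°.
The smaller angle is 26.68°.

26.68°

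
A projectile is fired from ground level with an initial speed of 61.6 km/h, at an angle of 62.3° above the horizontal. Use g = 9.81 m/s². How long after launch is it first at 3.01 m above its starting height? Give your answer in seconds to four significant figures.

Convert: 61.6 km/h = 61.6/3.6 = 17.11 m/s.
Components: vₓ = 17.11 cos 62.3° = 7.954 m/s, v_y0 = 17.11 sin 62.3° = 15.15 m/s.
Height y(t) = 15.15 t − 4.905 t² = 3.01 gives 4.905 t² − 15.15 t + 3.01 = 0.
Quadratic formula: t = (15.15 ± √170.47) / 9.81 = (15.15 ± 13.06) / 9.81 → t = 0.2134 s or 2.875 s.
The first (ascending) time is 0.2134 s.

0.2134 s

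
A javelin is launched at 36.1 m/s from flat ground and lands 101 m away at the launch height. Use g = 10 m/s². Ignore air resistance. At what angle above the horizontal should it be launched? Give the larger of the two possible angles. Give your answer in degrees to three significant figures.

From R = (v₀²/g) sin 2θ: sin 2θ = 10.0 × 101 / 1303.2 = 0.7750.
2θ = 50.81° or 180° − 50.81° = 129.2°, so θ = 25.40° or 64.60°.
The larger angle is 64.60°.

64.6°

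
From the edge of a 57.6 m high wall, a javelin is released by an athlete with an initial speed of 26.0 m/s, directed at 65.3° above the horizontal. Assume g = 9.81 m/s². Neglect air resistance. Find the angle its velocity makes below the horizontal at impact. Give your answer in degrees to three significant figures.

Horizontal component vₓ = 26.00 cos 65.3° = 10.86 m/s; vertical v_y0 = 26.00 sin 65.3° = 23.62 m/s.
The projectile lands when y = 57.6 + (23.62) t − ½·9.81·t² = 0. Positive root: t = (23.62 + √(23.62² + 2·9.81·57.6)) / 9.81 = (23.62 + 41.09) / 9.81 = 6.596 s.
At impact: v_y = v_y0 − g t = −41.09 m/s; vₓ = 10.86 m/s.
Angle below horizontal: arctan(|v_y|/vₓ) = arctan(41.09/10.86) = 75.19°.

75.2°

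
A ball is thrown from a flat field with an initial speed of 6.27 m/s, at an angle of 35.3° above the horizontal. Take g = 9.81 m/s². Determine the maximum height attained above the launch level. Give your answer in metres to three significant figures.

Components: vₓ = 6.270 cos 35.3° = 5.117 m/s, v_y0 = 6.270 sin 35.3° = 3.623 m/s.
Peak height H = v_y0² / (2g) = 13.127 / 19.62 = 0.6691 m.

0.669 m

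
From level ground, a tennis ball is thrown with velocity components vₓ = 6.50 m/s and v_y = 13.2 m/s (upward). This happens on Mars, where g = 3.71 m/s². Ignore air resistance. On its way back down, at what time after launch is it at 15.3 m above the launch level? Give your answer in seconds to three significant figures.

Require v_y0 t − ½ g t² = 15.3, i.e. 1.855 t² − 13.20 t + 15.3 = 0.
Quadratic formula: t = (13.20 ± √60.714) / 3.71 = (13.20 ± 7.792) / 3.71 → t = 1.458 s or 5.658 s.
The descending-branch root is 5.658 s.

5.66 s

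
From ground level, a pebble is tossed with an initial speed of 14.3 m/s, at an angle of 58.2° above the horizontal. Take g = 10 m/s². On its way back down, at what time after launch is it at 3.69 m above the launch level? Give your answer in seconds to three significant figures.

Resolve: vₓ = 14.30 cos 58.2° = 7.535 m/s and v_y0 = 14.30 sin 58.2° = 12.15 m/s.
Height y(t) = 12.15 t − 5.000 t² = 3.69 gives 5.000 t² − 12.15 t + 3.69 = 0.
t = [12.15 ± √(12.15² − 2·10.0·3.69)] / 10.0 = (12.15 ± 8.597) / 10.0, so t = 0.3557 s or t = 2.075 s.
The descending-branch root is 2.075 s.

2.08 s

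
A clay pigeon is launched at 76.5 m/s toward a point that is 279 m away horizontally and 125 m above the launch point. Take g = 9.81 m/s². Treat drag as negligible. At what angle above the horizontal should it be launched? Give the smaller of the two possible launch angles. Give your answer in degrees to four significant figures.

40.41°

Trajectory: y = x tanθ − g x² (1 + tan²θ)/(2v₀²). With x = 279, y = 125, v₀ = 76.5, g = 9.81:
65.24 tan²θ − 279 tanθ + (190.2) = 0.
tanθ = [279 ± √(279² − 4 × 65.24 × (190.2))] / (2 × 65.24) = (279 ± 167.9) / 130.5, giving tanθ = 0.8514 or 3.425.
θ = 40.41° or 73.72°; the smaller is 40.41°.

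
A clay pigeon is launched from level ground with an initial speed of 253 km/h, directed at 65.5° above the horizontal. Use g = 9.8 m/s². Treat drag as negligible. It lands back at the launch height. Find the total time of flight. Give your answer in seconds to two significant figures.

Convert: 253 km/h = 253/3.6 = 70.28 m/s.
Components: vₓ = 70.28 cos 65.5° = 29.14 m/s, v_y0 = 70.28 sin 65.5° = 63.95 m/s.
Landing at launch height ⇒ T = 2 v_y0 / g = 2 × 63.95 / 9.80 = 13.05 s.

13 s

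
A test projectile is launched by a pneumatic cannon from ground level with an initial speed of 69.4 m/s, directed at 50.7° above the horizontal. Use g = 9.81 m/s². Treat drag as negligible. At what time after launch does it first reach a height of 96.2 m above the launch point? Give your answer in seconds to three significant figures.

Components: vₓ = 69.40 cos 50.7° = 43.96 m/s, v_y0 = 69.40 sin 50.7° = 53.70 m/s.
Require v_y0 t − ½ g t² = 96.2, i.e. 4.905 t² − 53.70 t + 96.2 = 0.
Quadratic formula: t = (53.70 ± √996.73) / 9.81 = (53.70 ± 31.57) / 9.81 → t = 2.256 s or 8.693 s.
The first (ascending) time is 2.256 s.

2.26 s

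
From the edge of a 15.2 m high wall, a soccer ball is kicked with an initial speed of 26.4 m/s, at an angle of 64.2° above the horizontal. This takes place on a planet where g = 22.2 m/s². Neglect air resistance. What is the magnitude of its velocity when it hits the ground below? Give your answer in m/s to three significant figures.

Horizontal component vₓ = 26.40 cos 64.2° = 11.49 m/s; vertical v_y0 = 26.40 sin 64.2° = 23.77 m/s.
The projectile lands when y = 15.2 + (23.77) t − ½·22.2·t² = 0. Positive root: t = (23.77 + √(23.77² + 2·22.2·15.2)) / 22.2 = (23.77 + 35.21) / 22.2 = 2.657 s.
Vertical velocity at impact: v_y = v_y0 − g t = 23.77 − 22.2 × 2.657 = −35.21 m/s.
Speed: |v| = √(vₓ² + v_y²) = √(11.49² + 35.21²) = 37.04 m/s.

37.0 m/s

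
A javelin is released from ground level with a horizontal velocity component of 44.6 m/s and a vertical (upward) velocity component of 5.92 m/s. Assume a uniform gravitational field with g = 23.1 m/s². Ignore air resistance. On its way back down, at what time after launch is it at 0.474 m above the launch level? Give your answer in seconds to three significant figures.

0.413 s

Set y = v_y0 t − ½ g t² = 0.474: 11.55 t² − 5.920 t + 0.474 = 0.
t = [5.920 ± √(5.920² − 2·23.1·0.474)] / 23.1 = (5.920 ± 3.626) / 23.1, so t = 0.09931 s or t = 0.4132 s.
The descending-branch root is 0.4132 s.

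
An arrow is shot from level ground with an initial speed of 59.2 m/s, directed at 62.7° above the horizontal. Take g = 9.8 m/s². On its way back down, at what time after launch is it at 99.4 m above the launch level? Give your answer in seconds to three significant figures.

Horizontal component vₓ = 59.20 cos 62.7° = 27.15 m/s; vertical v_y0 = 59.20 sin 62.7° = 52.61 m/s.
Set y = v_y0 t − ½ g t² = 99.4: 4.900 t² − 52.61 t + 99.4 = 0.
t = [52.61 ± √(52.61² − 2·9.80·99.4)] / 9.80 = (52.61 ± 28.62) / 9.80, so t = 2.447 s or t = 8.288 s.
The descending-branch root is 8.288 s.

8.29 s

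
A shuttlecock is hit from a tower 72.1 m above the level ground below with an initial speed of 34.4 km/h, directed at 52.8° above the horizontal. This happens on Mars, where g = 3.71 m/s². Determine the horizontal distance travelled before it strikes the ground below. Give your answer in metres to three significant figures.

Convert: 34.4 km/h = 34.4/3.6 = 9.556 m/s.
Components: vₓ = 9.556 cos 52.8° = 5.777 m/s, v_y0 = 9.556 sin 52.8° = 7.611 m/s.
With up positive and y = 0 at the ground: y(t) = 72.1 + (7.611) t − 1.855 t². Setting y = 0 and taking the positive root: t = [7.611 + √(7.611² + 2·3.71·72.1)] / 3.71 = (7.611 + 24.35) / 3.71 = 8.615 s.
Horizontal distance: R = vₓ t = 5.777 × 8.615 = 49.77 m.

49.8 m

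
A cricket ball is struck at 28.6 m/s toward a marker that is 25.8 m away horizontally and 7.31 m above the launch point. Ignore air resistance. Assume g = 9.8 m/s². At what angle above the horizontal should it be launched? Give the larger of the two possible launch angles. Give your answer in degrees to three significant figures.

Trajectory: y = x tanθ − g x² (1 + tan²θ)/(2v₀²). With x = 25.8, y = 7.31, v₀ = 28.6, g = 9.80:
3.988 tan²θ − 25.8 tanθ + (11.30) = 0.
tanθ = [25.8 ± √(25.8² − 4 × 3.988 × (11.30))] / (2 × 3.988) = (25.8 ± 22.03) / 7.975, giving tanθ = 0.4724 or 5.998.
θ = 25.28° or 80.53°; the larger is 80.53°.

80.5°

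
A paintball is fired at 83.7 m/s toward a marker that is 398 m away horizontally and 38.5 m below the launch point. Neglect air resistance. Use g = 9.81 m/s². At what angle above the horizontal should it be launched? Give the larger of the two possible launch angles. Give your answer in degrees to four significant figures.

Trajectory: y = x tanθ − g x² (1 + tan²θ)/(2v₀²). With x = 398, y = −38.5, v₀ = 83.7, g = 9.81:
110.9 tan²θ − 398 tanθ + (72.41) = 0.
tanθ = [398 ± √(398² − 4 × 110.9 × (72.41))] / (2 × 110.9) = (398 ± 355.4) / 221.8, giving tanθ = 0.1922 or 3.396.
θ = 10.88° or 73.59°; the larger is 73.59°.

73.59°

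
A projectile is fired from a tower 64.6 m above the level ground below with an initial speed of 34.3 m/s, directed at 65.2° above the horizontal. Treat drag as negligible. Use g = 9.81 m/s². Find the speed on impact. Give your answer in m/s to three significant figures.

49.4 m/s

Horizontal component vₓ = 34.30 cos 65.2° = 14.39 m/s; vertical v_y0 = 34.30 sin 65.2° = 31.14 m/s.
The projectile lands when y = 64.6 + (31.14) t − ½·9.81·t² = 0. Positive root: t = (31.14 + √(31.14² + 2·9.81·64.6)) / 9.81 = (31.14 + 47.30) / 9.81 = 7.995 s.
Vertical velocity at impact: v_y = v_y0 − g t = 31.14 − 9.81 × 7.995 = −47.30 m/s.
Speed: |v| = √(vₓ² + v_y²) = √(14.39² + 47.30²) = 49.44 m/s.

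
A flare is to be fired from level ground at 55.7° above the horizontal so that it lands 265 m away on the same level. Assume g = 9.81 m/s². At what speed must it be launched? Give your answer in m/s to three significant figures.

52.8 m/s

Level-ground range: R = v₀² sin(2θ)/g, so v₀ = √(gR / sin 2θ).
v₀ = √(9.81 × 265 / sin 111.4°) = √(2600 / 0.9311) = √2792.2 = 52.84 m/s.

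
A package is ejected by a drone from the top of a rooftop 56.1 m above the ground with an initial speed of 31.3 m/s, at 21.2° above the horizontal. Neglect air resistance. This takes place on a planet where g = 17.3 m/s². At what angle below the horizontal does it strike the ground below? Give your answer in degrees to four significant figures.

Components: vₓ = 31.30 cos 21.2° = 29.18 m/s, v_y0 = 31.30 sin 21.2° = 11.32 m/s.
With up positive and y = 0 at the ground: y(t) = 56.1 + (11.32) t − 8.650 t². Setting y = 0 and taking the positive root: t = [11.32 + √(11.32² + 2·17.3·56.1)] / 17.3 = (11.32 + 45.49) / 17.3 = 3.284 s.
At impact: v_y = v_y0 − g t = −45.49 m/s; vₓ = 29.18 m/s.
Angle below horizontal: arctan(|v_y|/vₓ) = arctan(45.49/29.18) = 57.32°.

57.32°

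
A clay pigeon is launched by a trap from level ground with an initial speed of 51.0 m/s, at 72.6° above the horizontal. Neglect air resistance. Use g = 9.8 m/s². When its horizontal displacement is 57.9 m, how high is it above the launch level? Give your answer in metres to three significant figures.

vₓ = 51.00 cos 72.6° = 15.25 m/s; v_y0 = 51.00 sin 72.6° = 48.67 m/s.
Time to reach x = 57.9 m: t = x/vₓ = 57.9/15.25 = 3.796 s.
Height: y = v_y0 t − ½ g t² = 48.67 × 3.796 − 4.900 × 3.796² = 184.8 − 70.62 = 114.1 m.

114 m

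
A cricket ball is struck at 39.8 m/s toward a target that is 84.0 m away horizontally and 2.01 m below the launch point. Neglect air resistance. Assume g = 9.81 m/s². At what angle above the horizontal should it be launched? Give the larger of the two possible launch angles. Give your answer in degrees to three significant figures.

74.4°

Trajectory: y = x tanθ − g x² (1 + tan²θ)/(2v₀²). With x = 84.0, y = −2.01, v₀ = 39.8, g = 9.81:
21.85 tan²θ − 84.0 tanθ + (19.84) = 0.
tanθ = [84.0 ± √(84.0² − 4 × 21.85 × (19.84))] / (2 × 21.85) = (84.0 ± 72.95) / 43.70, giving tanθ = 0.2528 or 3.592.
θ = 14.19° or 74.44°; the larger is 74.44°.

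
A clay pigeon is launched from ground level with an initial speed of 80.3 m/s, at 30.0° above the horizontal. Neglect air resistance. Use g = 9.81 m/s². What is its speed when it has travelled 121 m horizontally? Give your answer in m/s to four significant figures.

73.27 m/s

vₓ = 80.30 cos 30.0° = 69.54 m/s; v_y0 = 80.30 sin 30.0° = 40.15 m/s.
Time to reach x = 121 m: t = x/vₓ = 121/69.54 = 1.740 s.
Vertical velocity there: v_y = v_y0 − g t = 40.15 − 9.81 × 1.740 = 23.08 m/s.
Speed: √(vₓ² + v_y²) = √(69.54² + 23.08²) = 73.27 m/s.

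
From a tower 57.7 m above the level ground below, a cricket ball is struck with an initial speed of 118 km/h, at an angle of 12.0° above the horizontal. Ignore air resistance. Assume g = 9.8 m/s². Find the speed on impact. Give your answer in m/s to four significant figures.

Convert: 118 km/h = 118/3.6 = 32.78 m/s.
Components: vₓ = 32.78 cos 12.0° = 32.06 m/s, v_y0 = 32.78 sin 12.0° = 6.815 m/s.
Vertical motion (up positive, ground at y = 0): 4.900 t² − (6.815) t − 57.7 = 0, so t = (6.815 + √(6.815² + 2·9.80·57.7)) / 9.80 = (6.815 + 34.31) / 9.80 = 4.197 s.
Vertical velocity at impact: v_y = v_y0 − g t = 6.815 − 9.80 × 4.197 = −34.31 m/s.
Speed: |v| = √(vₓ² + v_y²) = √(32.06² + 34.31²) = 46.96 m/s.

46.96 m/s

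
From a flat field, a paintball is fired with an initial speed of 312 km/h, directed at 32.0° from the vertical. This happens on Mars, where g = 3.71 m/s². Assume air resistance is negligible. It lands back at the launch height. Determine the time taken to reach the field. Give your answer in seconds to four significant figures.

39.62 s

Convert: 312 km/h = 312/3.6 = 86.67 m/s.
Horizontal component vₓ = 86.67 sin 32.0° = 45.93 m/s; vertical v_y0 = 86.67 cos 32.0° = 73.50 m/s.
Time of flight on level ground: T = 2 v_y0 / g = 2 × 73.50 / 3.71 = 39.62 s.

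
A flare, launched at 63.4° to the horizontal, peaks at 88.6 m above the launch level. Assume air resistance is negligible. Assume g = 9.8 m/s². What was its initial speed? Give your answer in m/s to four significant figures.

At the peak v_y = 0, so v_y0 = √(2gH) = √(2 × 9.80 × 88.6) = 41.67 m/s.
v_y0 = v₀ sin θ ⇒ v₀ = 41.67 / sin 63.4° = 46.60 m/s.

46.60 m/s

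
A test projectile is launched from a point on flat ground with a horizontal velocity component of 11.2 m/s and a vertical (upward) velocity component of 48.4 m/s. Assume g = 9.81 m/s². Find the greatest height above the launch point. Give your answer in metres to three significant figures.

Peak height H = v_y0² / (2g) = 2342.6 / 19.62 = 119.4 m.

119 m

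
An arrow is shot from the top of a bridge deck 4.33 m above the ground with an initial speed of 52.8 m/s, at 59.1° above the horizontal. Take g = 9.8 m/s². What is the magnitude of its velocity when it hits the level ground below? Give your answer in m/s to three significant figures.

53.6 m/s

Components: vₓ = 52.80 cos 59.1° = 27.11 m/s, v_y0 = 52.80 sin 59.1° = 45.31 m/s.
Vertical motion (up positive, ground at y = 0): 4.900 t² − (45.31) t − 4.33 = 0, so t = (45.31 + √(45.31² + 2·9.80·4.33)) / 9.80 = (45.31 + 46.23) / 9.80 = 9.341 s.
Vertical velocity at impact: v_y = v_y0 − g t = 45.31 − 9.80 × 9.341 = −46.23 m/s.
Speed: |v| = √(vₓ² + v_y²) = √(27.11² + 46.23²) = 53.60 m/s.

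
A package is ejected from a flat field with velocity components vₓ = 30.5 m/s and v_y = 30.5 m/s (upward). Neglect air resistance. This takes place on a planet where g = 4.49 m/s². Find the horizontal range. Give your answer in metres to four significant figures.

Flight time T = 2 v_y0 / g = 13.59 s.
Range: R = vₓ T = 30.50 × 13.59 = 414.4 m.

414.4 m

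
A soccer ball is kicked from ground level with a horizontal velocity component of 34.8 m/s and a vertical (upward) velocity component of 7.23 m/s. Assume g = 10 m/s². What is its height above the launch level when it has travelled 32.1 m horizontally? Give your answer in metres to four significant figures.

At x = 32.1 m, t = x/vₓ = 32.1/34.80 = 0.9224 s.
Height: y = v_y0 t − ½ g t² = 7.230 × 0.9224 − 5.000 × 0.9224² = 6.669 − 4.254 = 2.415 m.

2.415 m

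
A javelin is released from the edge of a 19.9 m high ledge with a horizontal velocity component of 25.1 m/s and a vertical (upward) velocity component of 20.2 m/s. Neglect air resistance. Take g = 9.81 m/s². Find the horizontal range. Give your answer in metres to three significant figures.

124 m

Vertical motion (up positive, ground at y = 0): 4.905 t² − (20.20) t − 19.9 = 0, so t = (20.20 + √(20.20² + 2·9.81·19.9)) / 9.81 = (20.20 + 28.26) / 9.81 = 4.940 s.
Horizontal distance: R = vₓ t = 25.10 × 4.940 = 124.0 m.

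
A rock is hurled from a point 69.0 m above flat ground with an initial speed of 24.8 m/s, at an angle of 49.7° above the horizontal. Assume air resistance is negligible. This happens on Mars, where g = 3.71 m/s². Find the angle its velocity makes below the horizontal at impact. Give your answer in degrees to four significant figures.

61.46°

Resolve: vₓ = 24.80 cos 49.7° = 16.04 m/s and v_y0 = 24.80 sin 49.7° = 18.91 m/s.
Vertical motion (up positive, ground at y = 0): 1.855 t² − (18.91) t − 69.0 = 0, so t = (18.91 + √(18.91² + 2·3.71·69.0)) / 3.71 = (18.91 + 29.49) / 3.71 = 13.05 s.
At impact: v_y = v_y0 − g t = −29.49 m/s; vₓ = 16.04 m/s.
Angle below horizontal: arctan(|v_y|/vₓ) = arctan(29.49/16.04) = 61.46°.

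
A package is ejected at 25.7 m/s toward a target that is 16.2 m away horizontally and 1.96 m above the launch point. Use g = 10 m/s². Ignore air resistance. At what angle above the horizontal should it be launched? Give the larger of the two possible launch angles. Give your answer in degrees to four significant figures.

Trajectory: y = x tanθ − g x² (1 + tan²θ)/(2v₀²). With x = 16.2, y = 1.96, v₀ = 25.7, g = 10.0:
1.987 tan²θ − 16.2 tanθ + (3.947) = 0.
tanθ = [16.2 ± √(16.2² − 4 × 1.987 × (3.947))] / (2 × 1.987) = (16.2 ± 15.20) / 3.973, giving tanθ = 0.2514 or 7.903.
θ = 14.11° or 82.79°; the larger is 82.79°.

82.79°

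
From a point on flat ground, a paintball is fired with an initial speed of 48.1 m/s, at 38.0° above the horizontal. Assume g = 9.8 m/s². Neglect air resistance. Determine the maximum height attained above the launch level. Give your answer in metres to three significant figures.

44.7 m

Resolve: vₓ = 48.10 cos 38.0° = 37.90 m/s and v_y0 = 48.10 sin 38.0° = 29.61 m/s.
Maximum height: H = v_y0² / (2g) = 29.61² / (2 × 9.80) = 44.74 m.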